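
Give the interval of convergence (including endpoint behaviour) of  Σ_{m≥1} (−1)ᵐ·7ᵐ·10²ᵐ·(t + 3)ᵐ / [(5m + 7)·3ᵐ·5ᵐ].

(-423/140, -417/140]

The ratio of consecutive coefficients is [(5m + 7)/(5(m+1) + 7)] · 7·100/(3·5) → 140/3.
The series converges when 140/3 · |t + 3| < 1, giving R = 3/140.
At t = -417/140: the terms alternate in sign and decrease monotonically to 0 in absolute value (size ~ c/m), so the alternating series test gives convergence.
Endpoint t = -423/140: the terms behave like c/m; limit comparison with the harmonic series gives divergence.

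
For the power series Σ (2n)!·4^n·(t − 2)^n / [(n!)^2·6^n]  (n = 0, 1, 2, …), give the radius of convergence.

R = 3/8

Apply the ratio test: |a_{n+1}| / |a_n| = (2n+1)·(2n+2)/(n+1)² · 4/6, which tends to 8/3 as n → ∞.
The series converges when 8/3 · |t − 2| < 1, giving R = 3/8.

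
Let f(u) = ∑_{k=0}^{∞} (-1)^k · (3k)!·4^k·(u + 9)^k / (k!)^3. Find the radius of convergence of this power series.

R = 1/108

The ratio of consecutive coefficients is (3k+1)·(3k+2)·(3k+3)/(k+1)³ · 4 → 108.
Hence the series converges for |u + 9| < 1/(108) = 1/108, so the radius of convergence is 1/108.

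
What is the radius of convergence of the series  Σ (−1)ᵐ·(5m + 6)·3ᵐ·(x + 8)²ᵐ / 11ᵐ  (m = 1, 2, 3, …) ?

R = √33/3

Apply the ratio test: |a_{m+1}| / |a_m| = [(5(m+1) + 6)/(5m + 6)] · 3/11, which tends to 3/11 as m → ∞.
Successive powers of (x + 8) differ by 2, so the series converges when |x + 8|² · 3/11 < 1, i.e. |x + 8| < √(11/3). So R = √33/3.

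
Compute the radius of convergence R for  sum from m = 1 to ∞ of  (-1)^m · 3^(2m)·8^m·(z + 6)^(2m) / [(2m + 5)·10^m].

R = √5/6

Ratio test: |a_{m+1}/a_m| = [(2m + 5)/(2(m+1) + 5)] · 9·8/10 → 36/5 as m → ∞.
Since the exponent of (z + 6) increases by 2 each term, convergence requires |z + 6|² < 5/36, hence R = √5/6.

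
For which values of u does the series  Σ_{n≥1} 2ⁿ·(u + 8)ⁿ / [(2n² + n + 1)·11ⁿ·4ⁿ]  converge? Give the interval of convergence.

Ratio test: |a_{n+1}/a_n| = [(2n² + n + 1)/(2(n+1)² + (n+1) + 1)] · 2/(11·4) → 1/22 as n → ∞.
The series converges when 1/22 · |u + 8| < 1, giving R = 22.
At u = 14: the series is dominated by a constant times Σ 1/n², which converges (p = 2 > 1).
Check u = -30: absolute convergence follows by limit comparison with Σ 1/n².

[-30, 14]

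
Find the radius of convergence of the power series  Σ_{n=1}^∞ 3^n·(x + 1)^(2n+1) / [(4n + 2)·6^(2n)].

Apply the ratio test: |a_{n+1}| / |a_n| = [(4n + 2)/(4(n+1) + 2)] · 3/36, which tends to 1/12 as n → ∞.
Successive powers of (x + 1) differ by 2, so the series converges when |x + 1|² · 1/12 < 1, i.e. |x + 1| < √(12). So R = 2√3.

R = 2√3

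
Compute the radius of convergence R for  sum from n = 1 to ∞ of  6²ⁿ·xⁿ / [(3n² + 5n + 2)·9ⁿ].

By the ratio test, |a_{n+1}/a_n| = [(3n² + 5n + 2)/(3(n+1)² + 5(n+1) + 2)] · 36/9 → 4.
Hence the series converges for |x| < 1/(4) = 1/4, so the radius of convergence is 1/4.

R = 1/4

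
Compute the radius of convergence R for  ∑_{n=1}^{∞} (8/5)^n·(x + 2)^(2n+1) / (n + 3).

R = √10/4

Ratio test: |a_{n+1}/a_n| = [(n + 3)/((n+1) + 3)] · 8/5 → 8/5 as n → ∞.
Since the exponent of (x + 2) increases by 2 each term, convergence requires |x + 2|² < 5/8, hence R = √10/4.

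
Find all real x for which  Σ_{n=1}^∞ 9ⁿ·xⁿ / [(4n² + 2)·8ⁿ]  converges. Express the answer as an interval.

[-8/9, 8/9]

The ratio of consecutive coefficients is [(4n² + 2)/(4(n+1)² + 2)] · 9/8 → 9/8.
Convergence for |x| · 9/8 < 1, i.e. |x| < 8/9. So R = 8/9.
Endpoint x = 8/9: the terms are on the order of 1/n², so the series converges absolutely by comparison with the p-series (p = 2 > 1).
Check x = -8/9: the series is dominated by a constant times Σ 1/n², which converges (p = 2 > 1).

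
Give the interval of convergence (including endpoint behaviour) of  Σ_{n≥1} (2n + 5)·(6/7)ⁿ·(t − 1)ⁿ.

Apply the ratio test: |a_{n+1}| / |a_n| = [(2(n+1) + 5)/(2n + 5)] · 6/7, which tends to 6/7 as n → ∞.
Thus R = 1/(6/7) = 7/6.
Check t = 13/6: the n-th term does not approach 0; divergence by the term test.
When t = -1/6, the n-th term does not approach 0; divergence by the term test.

(-1/6, 13/6)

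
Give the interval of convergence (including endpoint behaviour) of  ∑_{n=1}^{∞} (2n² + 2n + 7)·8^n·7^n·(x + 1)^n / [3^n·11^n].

(-89/56, -23/56)

By the ratio test, |a_{n+1}/a_n| = [(2(n+1)² + 2(n+1) + 7)/(2n² + 2n + 7)] · 8·7/(3·11) → 56/33.
Convergence for |x + 1| · 56/33 < 1, i.e. |x + 1| < 33/56. So R = 33/56.
When x = -23/56, the n-th term does not approach 0; divergence by the term test.
At x = -89/56: the n-th term does not approach 0; divergence by the term test.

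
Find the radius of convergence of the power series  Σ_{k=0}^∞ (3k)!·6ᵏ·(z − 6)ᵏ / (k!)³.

R = 1/162

The ratio of consecutive coefficients is (3k+1)·(3k+2)·(3k+3)/(k+1)³ · 6 → 162.
Convergence for |z − 6| · 162 < 1, i.e. |z − 6| < 1/162. So R = 1/162.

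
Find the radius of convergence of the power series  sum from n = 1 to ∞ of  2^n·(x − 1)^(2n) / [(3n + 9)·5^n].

R = √10/2

Ratio test: |a_{n+1}/a_n| = [(3n + 9)/(3(n+1) + 9)] · 2/5 → 2/5 as n → ∞.
Successive powers of (x − 1) differ by 2, so the series converges when |x − 1|² · 2/5 < 1, i.e. |x − 1| < √(5/2). So R = √10/2.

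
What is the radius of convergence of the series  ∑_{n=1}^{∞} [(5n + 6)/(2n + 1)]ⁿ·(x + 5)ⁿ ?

R = 2/5

By the Cauchy root test, |a_n|^(1/n) = (5n + 6)/(2n + 1) → 5/2.
Hence the series converges for |x + 5| < 1/(5/2) = 2/5, so the radius of convergence is 2/5.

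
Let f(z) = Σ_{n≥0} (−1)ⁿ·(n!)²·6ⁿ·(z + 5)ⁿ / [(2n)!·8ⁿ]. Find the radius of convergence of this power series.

R = 16/3

Ratio test: |a_{n+1}/a_n| = (n+1)²/[(2n+1)·(2n+2)] · 6/8 → 3/16 as n → ∞.
Convergence for |z + 5| · 3/16 < 1, i.e. |z + 5| < 16/3. So R = 16/3.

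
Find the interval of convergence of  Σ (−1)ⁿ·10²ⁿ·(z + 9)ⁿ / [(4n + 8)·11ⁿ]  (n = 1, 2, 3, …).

Apply the ratio test: |a_{n+1}| / |a_n| = [(4n + 8)/(4(n+1) + 8)] · 100/11, which tends to 100/11 as n → ∞.
The series converges when 100/11 · |z + 9| < 1, giving R = 11/100.
When z = -889/100, an alternating series whose terms decrease to 0 in absolute value, so it converges by the Leibniz criterion.
Check z = -911/100: the terms are asymptotic to a nonzero constant times 1/n, so the series diverges by limit comparison with Σ 1/n.

(-911/100, -889/100]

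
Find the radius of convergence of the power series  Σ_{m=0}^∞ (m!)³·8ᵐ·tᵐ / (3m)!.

By the ratio test, |a_{m+1}/a_m| = (m+1)³/[(3m+1)·(3m+2)·(3m+3)] · 8 → 8/27.
Hence the series converges for |t| < 1/(8/27) = 27/8, so the radius of convergence is 27/8.

R = 27/8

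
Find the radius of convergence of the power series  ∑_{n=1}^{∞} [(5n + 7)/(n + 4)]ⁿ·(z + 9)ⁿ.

R = 1/5

Root test: |a_n|^(1/n) = (5n + 7)/(n + 4) → 5.
The series converges when 5 · |z + 9| < 1, giving R = 1/5.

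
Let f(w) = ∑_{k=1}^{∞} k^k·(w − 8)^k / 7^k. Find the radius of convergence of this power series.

By the Cauchy root test, |a_k|^(1/k) = k/7 → ∞.
Since the k-th root of |a_k| is unbounded, the series converges only at w = 8; R = 0.

R = 0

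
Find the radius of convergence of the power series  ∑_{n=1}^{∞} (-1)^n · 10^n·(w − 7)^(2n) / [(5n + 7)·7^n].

Apply the ratio test: |a_{n+1}| / |a_n| = [(5n + 7)/(5(n+1) + 7)] · 10/7, which tends to 10/7 as n → ∞.
Successive powers of (w − 7) differ by 2, so the series converges when |w − 7|² · 10/7 < 1, i.e. |w − 7| < √(7/10). So R = √70/10.

R = √70/10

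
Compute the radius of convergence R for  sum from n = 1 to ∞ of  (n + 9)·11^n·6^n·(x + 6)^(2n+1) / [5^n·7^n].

Apply the ratio test: |a_{n+1}| / |a_n| = [((n+1) + 9)/(n + 9)] · 11·6/(5·7), which tends to 66/35 as n → ∞.
Since the exponent of (x + 6) increases by 2 each term, convergence requires |x + 6|² < 35/66, hence R = √2310/66.

R = √2310/66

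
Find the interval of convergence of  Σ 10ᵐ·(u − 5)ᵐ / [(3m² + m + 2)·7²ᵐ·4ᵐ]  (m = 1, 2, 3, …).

[-73/5, 123/5]

Apply the ratio test: |a_{m+1}| / |a_m| = [(3m² + m + 2)/(3(m+1)² + (m+1) + 2)] · 10/(49·4), which tends to 5/98 as m → ∞.
Convergence for |u − 5| · 5/98 < 1, i.e. |u − 5| < 98/5. So R = 98/5.
When u = 123/5, the terms are on the order of 1/m², so the series converges absolutely by comparison with the p-series (p = 2 > 1).
When u = -73/5, the terms are on the order of 1/m², so the series converges absolutely by comparison with the p-series (p = 2 > 1).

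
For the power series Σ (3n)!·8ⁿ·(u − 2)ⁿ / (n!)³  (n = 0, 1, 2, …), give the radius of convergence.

R = 1/216

Ratio test: |a_{n+1}/a_n| = (3n+1)·(3n+2)·(3n+3)/(n+1)³ · 8 → 216 as n → ∞.
Thus R = 1/(216) = 1/216.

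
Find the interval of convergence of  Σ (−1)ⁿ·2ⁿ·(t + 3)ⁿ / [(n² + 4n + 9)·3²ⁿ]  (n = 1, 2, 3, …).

[-15/2, 3/2]

Apply the ratio test: |a_{n+1}| / |a_n| = [(n² + 4n + 9)/((n+1)² + 4(n+1) + 9)] · 2/9, which tends to 2/9 as n → ∞.
Hence the series converges for |t + 3| < 1/(2/9) = 9/2, so the radius of convergence is 9/2.
When t = 3/2, the series is dominated by a constant times Σ 1/n², which converges (p = 2 > 1).
Endpoint t = -15/2: the terms are on the order of 1/n², so the series converges absolutely by comparison with the p-series (p = 2 > 1).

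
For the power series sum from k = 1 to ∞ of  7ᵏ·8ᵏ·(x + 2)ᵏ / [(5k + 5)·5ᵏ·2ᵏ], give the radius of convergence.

R = 5/28

The ratio of consecutive coefficients is [(5k + 5)/(5(k+1) + 5)] · 7·8/(5·2) → 28/5.
Thus R = 1/(28/5) = 5/28.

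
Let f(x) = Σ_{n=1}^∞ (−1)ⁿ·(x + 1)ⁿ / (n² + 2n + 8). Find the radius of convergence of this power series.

R = 1

Apply the ratio test: |a_{n+1}| / |a_n| = (n² + 2n + 8)/((n+1)² + 2(n+1) + 8), which tends to 1 as n → ∞.
Hence R = 1.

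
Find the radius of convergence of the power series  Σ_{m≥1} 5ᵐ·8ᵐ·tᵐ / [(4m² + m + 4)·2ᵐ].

By the ratio test, |a_{m+1}/a_m| = [(4m² + m + 4)/(4(m+1)² + (m+1) + 4)] · 5·8/2 → 20.
The series converges when 20 · |t| < 1, giving R = 1/20.

R = 1/20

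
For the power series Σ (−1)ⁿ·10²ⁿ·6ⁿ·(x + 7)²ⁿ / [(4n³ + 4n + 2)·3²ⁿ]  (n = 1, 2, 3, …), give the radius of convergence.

Ratio test: |a_{n+1}/a_n| = [(4n³ + 4n + 2)/(4(n+1)³ + 4(n+1) + 2)] · 100·6/9 → 200/3 as n → ∞.
Writing y = (x + 7)², the series in y has radius 3/200, so |x + 7| < √(3/200) and R = √6/20.

R = √6/20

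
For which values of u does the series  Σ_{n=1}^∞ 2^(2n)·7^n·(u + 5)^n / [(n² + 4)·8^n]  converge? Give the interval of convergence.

Ratio test: |a_{n+1}/a_n| = [(n² + 4)/((n+1)² + 4)] · 4·7/8 → 7/2 as n → ∞.
Convergence for |u + 5| · 7/2 < 1, i.e. |u + 5| < 2/7. So R = 2/7.
At u = -33/7: absolute convergence follows by limit comparison with Σ 1/n².
Check u = -37/7: the series is dominated by a constant times Σ 1/n², which converges (p = 2 > 1).

[-37/7, -33/7]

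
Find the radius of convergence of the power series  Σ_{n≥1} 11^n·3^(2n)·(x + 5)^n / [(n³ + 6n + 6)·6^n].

Ratio test: |a_{n+1}/a_n| = [(n³ + 6n + 6)/((n+1)³ + 6(n+1) + 6)] · 11·9/6 → 33/2 as n → ∞.
The series converges when 33/2 · |x + 5| < 1, giving R = 2/33.

R = 2/33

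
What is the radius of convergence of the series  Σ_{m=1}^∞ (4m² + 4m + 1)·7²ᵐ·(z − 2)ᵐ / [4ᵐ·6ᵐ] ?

Apply the ratio test: |a_{m+1}| / |a_m| = [(4(m+1)² + 4(m+1) + 1)/(4m² + 4m + 1)] · 49/(4·6), which tends to 49/24 as m → ∞.
The series converges when 49/24 · |z − 2| < 1, giving R = 24/49.

R = 24/49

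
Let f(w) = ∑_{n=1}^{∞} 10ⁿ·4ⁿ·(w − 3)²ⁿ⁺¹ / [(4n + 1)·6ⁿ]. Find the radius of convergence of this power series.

R = √15/10

By the ratio test, |a_{n+1}/a_n| = [(4n + 1)/(4(n+1) + 1)] · 10·4/6 → 20/3.
Writing y = (w − 3)², the series in y has radius 3/20, so |w − 3| < √(3/20) and R = √15/10.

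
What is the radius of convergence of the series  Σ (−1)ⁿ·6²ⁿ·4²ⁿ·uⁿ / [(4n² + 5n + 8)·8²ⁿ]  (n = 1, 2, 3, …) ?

R = 1/9

Apply the ratio test: |a_{n+1}| / |a_n| = [(4n² + 5n + 8)/(4(n+1)² + 5(n+1) + 8)] · 36·16/64, which tends to 9 as n → ∞.
Convergence for |u| · 9 < 1, i.e. |u| < 1/9. So R = 1/9.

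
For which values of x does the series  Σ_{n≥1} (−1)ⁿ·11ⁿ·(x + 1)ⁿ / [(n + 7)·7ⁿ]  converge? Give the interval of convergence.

(-18/11, -4/11]

Apply the ratio test: |a_{n+1}| / |a_n| = [(n + 7)/((n+1) + 7)] · 11/7, which tends to 11/7 as n → ∞.
Convergence for |x + 1| · 11/7 < 1, i.e. |x + 1| < 7/11. So R = 7/11.
Check x = -4/11: convergence follows from the alternating series test (terms decrease monotonically to 0).
At x = -18/11: comparison with the harmonic series Σ 1/n shows the series diverges.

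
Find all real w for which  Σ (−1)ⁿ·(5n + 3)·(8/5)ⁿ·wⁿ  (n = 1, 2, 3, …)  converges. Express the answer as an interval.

Ratio test: |a_{n+1}/a_n| = [(5(n+1) + 3)/(5n + 3)] · 8/5 → 8/5 as n → ∞.
Hence the series converges for |w| < 1/(8/5) = 5/8, so the radius of convergence is 5/8.
Check w = 5/8: the n-th term does not approach 0; divergence by the term test.
When w = -5/8, the n-th term does not approach 0; divergence by the term test.

(-5/8, 5/8)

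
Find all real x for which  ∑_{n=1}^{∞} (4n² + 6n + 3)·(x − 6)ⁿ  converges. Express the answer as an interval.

(5, 7)

The ratio of consecutive coefficients is (4(n+1)² + 6(n+1) + 3)/(4n² + 6n + 3) → 1.
So the series converges when |x − 6| < 1 and diverges when |x − 6| > 1; R = 1.
When x = 7, the terms have absolute value of order n², which does not tend to 0, so the series diverges by the divergence test.
When x = 5, the n-th term does not approach 0; divergence by the term test.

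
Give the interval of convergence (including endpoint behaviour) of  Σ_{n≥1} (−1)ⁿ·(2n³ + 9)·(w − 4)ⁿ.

Ratio test: |a_{n+1}/a_n| = (2(n+1)³ + 9)/(2n³ + 9) → 1 as n → ∞.
Convergence for |w − 4| < 1, so R = 1.
Endpoint w = 5: the terms have absolute value of order n³, which does not tend to 0, so the series diverges by the divergence test.
When w = 3, the n-th term does not approach 0; divergence by the term test.

(3, 5)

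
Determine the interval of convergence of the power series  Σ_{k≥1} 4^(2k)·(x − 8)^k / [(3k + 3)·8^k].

[15/2, 17/2)

Ratio test: |a_{k+1}/a_k| = [(3k + 3)/(3(k+1) + 3)] · 16/8 → 2 as k → ∞.
Thus R = 1/(2) = 1/2.
Check x = 17/2: the terms are asymptotic to a nonzero constant times 1/k, so the series diverges by limit comparison with Σ 1/k.
When x = 15/2, an alternating series whose terms decrease to 0 in absolute value, so it converges by the Leibniz criterion.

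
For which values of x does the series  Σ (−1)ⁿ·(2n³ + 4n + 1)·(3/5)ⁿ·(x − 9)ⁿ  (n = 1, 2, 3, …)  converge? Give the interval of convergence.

(22/3, 32/3)

Apply the ratio test: |a_{n+1}| / |a_n| = [(2(n+1)³ + 4(n+1) + 1)/(2n³ + 4n + 1)] · 3/5, which tends to 3/5 as n → ∞.
Thus R = 1/(3/5) = 5/3.
Check x = 32/3: the terms have absolute value of order n³, which does not tend to 0, so the series diverges by the divergence test.
Check x = 22/3: the terms do not tend to 0, so the series diverges.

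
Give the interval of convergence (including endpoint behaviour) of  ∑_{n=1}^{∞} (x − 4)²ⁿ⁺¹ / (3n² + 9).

The ratio of consecutive coefficients is (3n² + 9)/(3(n+1)² + 9) → 1.
Since the exponent of (x − 4) increases by 2 each term, convergence requires |x − 4|² < 1, hence R = 1.
At x = 5: the terms are on the order of 1/n², so the series converges absolutely by comparison with the p-series (p = 2 > 1).
At x = 3: the terms are on the order of 1/n², so the series converges absolutely by comparison with the p-series (p = 2 > 1).

[3, 5]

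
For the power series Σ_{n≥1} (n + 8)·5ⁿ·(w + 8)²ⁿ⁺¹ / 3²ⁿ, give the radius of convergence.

R = 3√5/5

Ratio test: |a_{n+1}/a_n| = [((n+1) + 8)/(n + 8)] · 5/9 → 5/9 as n → ∞.
Writing y = (w + 8)², the series in y has radius 9/5, so |w + 8| < √(9/5) and R = 3√5/5.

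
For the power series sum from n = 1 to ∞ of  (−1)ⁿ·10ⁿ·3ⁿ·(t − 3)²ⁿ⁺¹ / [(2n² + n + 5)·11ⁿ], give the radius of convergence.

R = √330/30

Apply the ratio test: |a_{n+1}| / |a_n| = [(2n² + n + 5)/(2(n+1)² + (n+1) + 5)] · 10·3/11, which tends to 30/11 as n → ∞.
Writing y = (t − 3)², the series in y has radius 11/30, so |t − 3| < √(11/30) and R = √330/30.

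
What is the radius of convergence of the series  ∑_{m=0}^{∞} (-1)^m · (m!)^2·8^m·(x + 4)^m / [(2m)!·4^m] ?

R = 2

By the ratio test, |a_{m+1}/a_m| = (m+1)²/[(2m+1)·(2m+2)] · 8/4 → 1/2.
Thus R = 1/(1/2) = 2.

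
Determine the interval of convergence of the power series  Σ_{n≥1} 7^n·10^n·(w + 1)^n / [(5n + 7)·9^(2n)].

Apply the ratio test: |a_{n+1}| / |a_n| = [(5n + 7)/(5(n+1) + 7)] · 7·10/81, which tends to 70/81 as n → ∞.
Thus R = 1/(70/81) = 81/70.
At w = 11/70: the terms behave like c/n; limit comparison with the harmonic series gives divergence.
Endpoint w = -151/70: an alternating series whose terms decrease to 0 in absolute value, so it converges by the Leibniz criterion.

[-151/70, 11/70)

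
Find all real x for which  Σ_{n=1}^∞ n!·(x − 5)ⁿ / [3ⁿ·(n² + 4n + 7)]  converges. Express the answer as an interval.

Ratio test: |a_{n+1}/a_n| = (n+1) · 1/3 · (n² + 4n + 7)/((n+1)² + 4(n+1) + 7) → ∞ as n → ∞.
The ratio grows without bound, so the series diverges whenever (x − 5) ≠ 0; it converges only at x = 5. R = 0.

{5}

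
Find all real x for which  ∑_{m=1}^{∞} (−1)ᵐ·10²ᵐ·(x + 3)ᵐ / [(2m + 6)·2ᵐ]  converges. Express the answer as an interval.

The ratio of consecutive coefficients is [(2m + 6)/(2(m+1) + 6)] · 100/2 → 50.
Convergence for |x + 3| · 50 < 1, i.e. |x + 3| < 1/50. So R = 1/50.
When x = -149/50, convergence follows from the alternating series test (terms decrease monotonically to 0).
When x = -151/50, the terms are asymptotic to a nonzero constant times 1/m, so the series diverges by limit comparison with Σ 1/m.

(-151/50, -149/50]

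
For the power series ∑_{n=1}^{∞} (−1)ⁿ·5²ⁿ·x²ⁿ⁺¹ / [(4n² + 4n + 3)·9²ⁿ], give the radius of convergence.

R = 9/5

Ratio test: |a_{n+1}/a_n| = [(4n² + 4n + 3)/(4(n+1)² + 4(n+1) + 3)] · 25/81 → 25/81 as n → ∞.
Writing y = x², the series in y has radius 81/25, so |x| < √(81/25) = 9/5 and R = 9/5.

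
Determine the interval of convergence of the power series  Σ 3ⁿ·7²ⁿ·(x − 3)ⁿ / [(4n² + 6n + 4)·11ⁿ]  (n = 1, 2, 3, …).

Apply the ratio test: |a_{n+1}| / |a_n| = [(4n² + 6n + 4)/(4(n+1)² + 6(n+1) + 4)] · 3·49/11, which tends to 147/11 as n → ∞.
Thus R = 1/(147/11) = 11/147.
Endpoint x = 452/147: the terms are on the order of 1/n², so the series converges absolutely by comparison with the p-series (p = 2 > 1).
Check x = 430/147: absolute convergence follows by limit comparison with Σ 1/n².

[430/147, 452/147]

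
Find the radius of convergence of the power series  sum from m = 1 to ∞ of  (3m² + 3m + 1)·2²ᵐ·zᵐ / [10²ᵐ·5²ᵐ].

Apply the ratio test: |a_{m+1}| / |a_m| = [(3(m+1)² + 3(m+1) + 1)/(3m² + 3m + 1)] · 4/(100·25), which tends to 1/625 as m → ∞.
Thus R = 1/(1/625) = 625.

R = 625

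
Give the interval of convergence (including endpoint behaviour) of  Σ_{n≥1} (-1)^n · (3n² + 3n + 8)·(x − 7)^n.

(6, 8)

The ratio of consecutive coefficients is (3(n+1)² + 3(n+1) + 8)/(3n² + 3n + 8) → 1.
Convergence for |x − 7| < 1, so R = 1.
Endpoint x = 8: the terms have absolute value of order n², which does not tend to 0, so the series diverges by the divergence test.
When x = 6, the terms have absolute value of order n², which does not tend to 0, so the series diverges by the divergence test.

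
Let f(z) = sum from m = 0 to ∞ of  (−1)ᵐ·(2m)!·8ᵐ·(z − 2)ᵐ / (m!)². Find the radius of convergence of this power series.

R = 1/32

By the ratio test, |a_{m+1}/a_m| = (2m+1)·(2m+2)/(m+1)² · 8 → 32.
Convergence for |z − 2| · 32 < 1, i.e. |z − 2| < 1/32. So R = 1/32.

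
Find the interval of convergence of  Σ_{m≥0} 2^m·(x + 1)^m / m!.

(−∞, ∞)

By the ratio test, |a_{m+1}/a_m| = 2 · 1/(m+1) → 0.
The ratio tends to 0 regardless of x, hence R = ∞.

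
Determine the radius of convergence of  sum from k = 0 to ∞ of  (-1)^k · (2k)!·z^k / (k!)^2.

Ratio test: |a_{k+1}/a_k| = (2k+1)·(2k+2)/(k+1)² → 4 as k → ∞.
The series converges when 4 · |z| < 1, giving R = 1/4.

R = 1/4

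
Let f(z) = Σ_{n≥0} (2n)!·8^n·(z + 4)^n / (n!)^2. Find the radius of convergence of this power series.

The ratio of consecutive coefficients is (2n+1)·(2n+2)/(n+1)² · 8 → 32.
The series converges when 32 · |z + 4| < 1, giving R = 1/32.

R = 1/32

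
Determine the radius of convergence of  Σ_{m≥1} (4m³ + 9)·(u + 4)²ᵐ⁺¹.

R = 1

The ratio of consecutive coefficients is (4(m+1)³ + 9)/(4m³ + 9) → 1.
Successive powers of (u + 4) differ by 2, so the series converges when |u + 4|² · 1 < 1, i.e. |u + 4| < √(1) = 1. So R = 1.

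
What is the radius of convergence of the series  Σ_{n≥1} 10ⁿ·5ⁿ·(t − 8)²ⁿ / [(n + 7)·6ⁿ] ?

R = √3/5

By the ratio test, |a_{n+1}/a_n| = [(n + 7)/((n+1) + 7)] · 10·5/6 → 25/3.
Since the exponent of (t − 8) increases by 2 each term, convergence requires |t − 8|² < 3/25, hence R = √3/5.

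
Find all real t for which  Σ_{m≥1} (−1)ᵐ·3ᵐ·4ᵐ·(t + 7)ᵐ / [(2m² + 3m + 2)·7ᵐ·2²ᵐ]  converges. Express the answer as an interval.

[-28/3, -14/3]

Ratio test: |a_{m+1}/a_m| = [(2m² + 3m + 2)/(2(m+1)² + 3(m+1) + 2)] · 3·4/(7·4) → 3/7 as m → ∞.
Convergence for |t + 7| · 3/7 < 1, i.e. |t + 7| < 7/3. So R = 7/3.
When t = -14/3, the series is dominated by a constant times Σ 1/m², which converges (p = 2 > 1).
At t = -28/3: the series is dominated by a constant times Σ 1/m², which converges (p = 2 > 1).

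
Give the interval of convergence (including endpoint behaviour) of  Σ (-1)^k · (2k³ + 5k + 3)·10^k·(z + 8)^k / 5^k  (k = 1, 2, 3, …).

(-17/2, -15/2)

By the ratio test, |a_{k+1}/a_k| = [(2(k+1)³ + 5(k+1) + 3)/(2k³ + 5k + 3)] · 10/5 → 2.
Hence the series converges for |z + 8| < 1/(2) = 1/2, so the radius of convergence is 1/2.
Check z = -15/2: the k-th term does not approach 0; divergence by the term test.
When z = -17/2, the terms have absolute value of order k³, which does not tend to 0, so the series diverges by the divergence test.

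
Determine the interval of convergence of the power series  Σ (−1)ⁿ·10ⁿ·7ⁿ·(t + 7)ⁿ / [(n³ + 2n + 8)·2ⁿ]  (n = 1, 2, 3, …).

[-246/35, -244/35]

The ratio of consecutive coefficients is [(n³ + 2n + 8)/((n+1)³ + 2(n+1) + 8)] · 10·7/2 → 35.
Hence the series converges for |t + 7| < 1/(35) = 1/35, so the radius of convergence is 1/35.
When t = -244/35, the series is dominated by a constant times Σ 1/n³, which converges (p = 3 > 1).
At t = -246/35: absolute convergence follows by limit comparison with Σ 1/n³.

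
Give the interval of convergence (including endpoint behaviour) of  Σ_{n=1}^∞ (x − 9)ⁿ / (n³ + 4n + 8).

[8, 10]

By the ratio test, |a_{n+1}/a_n| = (n³ + 4n + 8)/((n+1)³ + 4(n+1) + 8) → 1.
Hence R = 1.
When x = 10, the series is dominated by a constant times Σ 1/n³, which converges (p = 3 > 1).
Endpoint x = 8: the series is dominated by a constant times Σ 1/n³, which converges (p = 3 > 1).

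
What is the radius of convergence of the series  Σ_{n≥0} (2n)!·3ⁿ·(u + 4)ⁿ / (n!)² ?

R = 1/12

The ratio of consecutive coefficients is (2n+1)·(2n+2)/(n+1)² · 3 → 12.
Thus R = 1/(12) = 1/12.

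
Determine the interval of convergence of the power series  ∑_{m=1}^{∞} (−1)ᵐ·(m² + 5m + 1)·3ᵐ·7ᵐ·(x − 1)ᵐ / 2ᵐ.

By the ratio test, |a_{m+1}/a_m| = [((m+1)² + 5(m+1) + 1)/(m² + 5m + 1)] · 3·7/2 → 21/2.
Thus R = 1/(21/2) = 2/21.
Check x = 23/21: the m-th term does not approach 0; divergence by the term test.
Check x = 19/21: the m-th term does not approach 0; divergence by the term test.

(19/21, 23/21)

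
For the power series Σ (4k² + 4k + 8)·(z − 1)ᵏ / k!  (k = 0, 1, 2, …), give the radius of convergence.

Apply the ratio test: |a_{k+1}| / |a_k| = (4(k+1)² + 4(k+1) + 8)/(4k² + 4k + 8) · 1/(k+1), which tends to 0 as k → ∞.
The ratio tends to 0 regardless of z, hence R = ∞.

R = ∞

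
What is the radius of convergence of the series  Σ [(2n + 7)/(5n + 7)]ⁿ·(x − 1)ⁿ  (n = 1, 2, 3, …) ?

R = 5/2

By the Cauchy root test, |a_n|^(1/n) = (2n + 7)/(5n + 7) → 2/5.
Thus R = 1/(2/5) = 5/2.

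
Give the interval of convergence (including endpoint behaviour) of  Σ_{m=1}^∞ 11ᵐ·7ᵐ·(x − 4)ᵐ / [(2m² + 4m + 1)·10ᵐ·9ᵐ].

The ratio of consecutive coefficients is [(2m² + 4m + 1)/(2(m+1)² + 4(m+1) + 1)] · 11·7/(10·9) → 77/90.
The series converges when 77/90 · |x − 4| < 1, giving R = 90/77.
When x = 398/77, absolute convergence follows by limit comparison with Σ 1/m².
When x = 218/77, the series is dominated by a constant times Σ 1/m², which converges (p = 2 > 1).

[218/77, 398/77]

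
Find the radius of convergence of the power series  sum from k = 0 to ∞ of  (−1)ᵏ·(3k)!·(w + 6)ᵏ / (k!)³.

Apply the ratio test: |a_{k+1}| / |a_k| = (3k+1)·(3k+2)·(3k+3)/(k+1)³, which tends to 27 as k → ∞.
The series converges when 27 · |w + 6| < 1, giving R = 1/27.

R = 1/27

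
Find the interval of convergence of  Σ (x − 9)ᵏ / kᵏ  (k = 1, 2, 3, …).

By the Cauchy root test, |a_k|^(1/k) = 1/k → 0.
The limit is 0 for every x, so R = ∞.

(−∞, ∞)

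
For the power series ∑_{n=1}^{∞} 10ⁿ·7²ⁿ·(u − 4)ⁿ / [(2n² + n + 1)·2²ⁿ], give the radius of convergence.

Apply the ratio test: |a_{n+1}| / |a_n| = [(2n² + n + 1)/(2(n+1)² + (n+1) + 1)] · 10·49/4, which tends to 245/2 as n → ∞.
The series converges when 245/2 · |u − 4| < 1, giving R = 2/245.

R = 2/245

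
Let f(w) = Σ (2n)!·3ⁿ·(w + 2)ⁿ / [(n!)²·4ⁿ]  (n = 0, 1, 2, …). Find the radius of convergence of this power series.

R = 1/3

Apply the ratio test: |a_{n+1}| / |a_n| = (2n+1)·(2n+2)/(n+1)² · 3/4, which tends to 3 as n → ∞.
The series converges when 3 · |w + 2| < 1, giving R = 1/3.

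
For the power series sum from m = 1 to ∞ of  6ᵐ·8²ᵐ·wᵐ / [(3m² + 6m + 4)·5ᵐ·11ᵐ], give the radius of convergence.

Apply the ratio test: |a_{m+1}| / |a_m| = [(3m² + 6m + 4)/(3(m+1)² + 6(m+1) + 4)] · 6·64/(5·11), which tends to 384/55 as m → ∞.
Thus R = 1/(384/55) = 55/384.

R = 55/384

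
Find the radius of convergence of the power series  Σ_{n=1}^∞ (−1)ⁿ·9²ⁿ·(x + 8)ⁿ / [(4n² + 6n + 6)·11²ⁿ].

Ratio test: |a_{n+1}/a_n| = [(4n² + 6n + 6)/(4(n+1)² + 6(n+1) + 6)] · 81/121 → 81/121 as n → ∞.
Hence the series converges for |x + 8| < 1/(81/121) = 121/81, so the radius of convergence is 121/81.

R = 121/81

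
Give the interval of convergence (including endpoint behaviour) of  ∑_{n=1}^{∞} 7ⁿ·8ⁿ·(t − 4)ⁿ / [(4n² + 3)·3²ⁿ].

Ratio test: |a_{n+1}/a_n| = [(4n² + 3)/(4(n+1)² + 3)] · 7·8/9 → 56/9 as n → ∞.
Convergence for |t − 4| · 56/9 < 1, i.e. |t − 4| < 9/56. So R = 9/56.
Check t = 233/56: the series is dominated by a constant times Σ 1/n², which converges (p = 2 > 1).
At t = 215/56: the terms are on the order of 1/n², so the series converges absolutely by comparison with the p-series (p = 2 > 1).

[215/56, 233/56]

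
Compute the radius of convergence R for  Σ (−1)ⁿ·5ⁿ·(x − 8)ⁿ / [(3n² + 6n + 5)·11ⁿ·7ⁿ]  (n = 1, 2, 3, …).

Apply the ratio test: |a_{n+1}| / |a_n| = [(3n² + 6n + 5)/(3(n+1)² + 6(n+1) + 5)] · 5/(11·7), which tends to 5/77 as n → ∞.
The series converges when 5/77 · |x − 8| < 1, giving R = 77/5.

R = 77/5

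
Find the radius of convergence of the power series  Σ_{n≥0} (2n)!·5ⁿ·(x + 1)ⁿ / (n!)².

R = 1/20

The ratio of consecutive coefficients is (2n+1)·(2n+2)/(n+1)² · 5 → 20.
Hence the series converges for |x + 1| < 1/(20) = 1/20, so the radius of convergence is 1/20.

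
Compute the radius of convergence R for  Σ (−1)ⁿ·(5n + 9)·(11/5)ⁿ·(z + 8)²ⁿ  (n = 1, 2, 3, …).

R = √55/11

The ratio of consecutive coefficients is [(5(n+1) + 9)/(5n + 9)] · 11/5 → 11/5.
Successive powers of (z + 8) differ by 2, so the series converges when |z + 8|² · 11/5 < 1, i.e. |z + 8| < √(5/11). So R = √55/11.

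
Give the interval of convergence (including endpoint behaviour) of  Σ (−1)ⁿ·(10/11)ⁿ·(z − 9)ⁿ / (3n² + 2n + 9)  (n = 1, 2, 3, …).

[79/10, 101/10]

By the ratio test, |a_{n+1}/a_n| = [(3n² + 2n + 9)/(3(n+1)² + 2(n+1) + 9)] · 10/11 → 10/11.
Thus R = 1/(10/11) = 11/10.
Check z = 101/10: the series is dominated by a constant times Σ 1/n², which converges (p = 2 > 1).
Check z = 79/10: the series is dominated by a constant times Σ 1/n², which converges (p = 2 > 1).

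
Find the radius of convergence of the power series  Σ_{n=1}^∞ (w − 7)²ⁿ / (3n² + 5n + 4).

R = 1

The ratio of consecutive coefficients is (3n² + 5n + 4)/(3(n+1)² + 5(n+1) + 4) → 1.
Writing y = (w − 7)², the series in y has radius 1, so |w − 7| < √(1) = 1 and R = 1.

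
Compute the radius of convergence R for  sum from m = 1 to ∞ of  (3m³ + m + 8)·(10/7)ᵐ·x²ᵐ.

Ratio test: |a_{m+1}/a_m| = [(3(m+1)³ + (m+1) + 8)/(3m³ + m + 8)] · 10/7 → 10/7 as m → ∞.
Successive powers of x differ by 2, so the series converges when |x|² · 10/7 < 1, i.e. |x| < √(7/10). So R = √70/10.

R = √70/10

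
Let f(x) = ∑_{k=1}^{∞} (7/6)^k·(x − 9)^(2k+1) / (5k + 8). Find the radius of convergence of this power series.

R = √42/7

Apply the ratio test: |a_{k+1}| / |a_k| = [(5k + 8)/(5(k+1) + 8)] · 7/6, which tends to 7/6 as k → ∞.
Since the exponent of (x − 9) increases by 2 each term, convergence requires |x − 9|² < 6/7, hence R = √42/7.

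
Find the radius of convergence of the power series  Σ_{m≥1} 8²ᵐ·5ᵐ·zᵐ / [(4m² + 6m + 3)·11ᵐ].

R = 11/320

Apply the ratio test: |a_{m+1}| / |a_m| = [(4m² + 6m + 3)/(4(m+1)² + 6(m+1) + 3)] · 64·5/11, which tends to 320/11 as m → ∞.
Thus R = 1/(320/11) = 11/320.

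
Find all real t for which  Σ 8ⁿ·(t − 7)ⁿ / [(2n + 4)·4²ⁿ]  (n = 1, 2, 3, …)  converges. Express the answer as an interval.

[5, 9)

The ratio of consecutive coefficients is [(2n + 4)/(2(n+1) + 4)] · 8/16 → 1/2.
The series converges when 1/2 · |t − 7| < 1, giving R = 2.
Check t = 9: comparison with the harmonic series Σ 1/n shows the series diverges.
Check t = 5: convergence follows from the alternating series test (terms decrease monotonically to 0).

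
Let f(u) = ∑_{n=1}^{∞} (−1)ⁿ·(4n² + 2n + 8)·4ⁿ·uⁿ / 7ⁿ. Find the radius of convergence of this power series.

By the ratio test, |a_{n+1}/a_n| = [(4(n+1)² + 2(n+1) + 8)/(4n² + 2n + 8)] · 4/7 → 4/7.
Thus R = 1/(4/7) = 7/4.

R = 7/4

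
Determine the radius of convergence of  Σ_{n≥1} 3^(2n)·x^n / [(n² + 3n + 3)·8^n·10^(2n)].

The ratio of consecutive coefficients is [(n² + 3n + 3)/((n+1)² + 3(n+1) + 3)] · 9/(8·100) → 9/800.
The series converges when 9/800 · |x| < 1, giving R = 800/9.

R = 800/9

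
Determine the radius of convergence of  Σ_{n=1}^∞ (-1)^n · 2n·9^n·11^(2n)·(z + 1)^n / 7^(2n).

R = 49/1089

By the ratio test, |a_{n+1}/a_n| = [2(n+1)/2n] · 9·121/49 → 1089/49.
Convergence for |z + 1| · 1089/49 < 1, i.e. |z + 1| < 49/1089. So R = 49/1089.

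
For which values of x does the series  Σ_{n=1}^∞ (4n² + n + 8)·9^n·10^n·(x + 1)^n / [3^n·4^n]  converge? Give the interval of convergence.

(-17/15, -13/15)

Apply the ratio test: |a_{n+1}| / |a_n| = [(4(n+1)² + (n+1) + 8)/(4n² + n + 8)] · 9·10/(3·4), which tends to 15/2 as n → ∞.
The series converges when 15/2 · |x + 1| < 1, giving R = 2/15.
At x = -13/15: the n-th term does not approach 0; divergence by the term test.
Endpoint x = -17/15: the terms have absolute value of order n², which does not tend to 0, so the series diverges by the divergence test.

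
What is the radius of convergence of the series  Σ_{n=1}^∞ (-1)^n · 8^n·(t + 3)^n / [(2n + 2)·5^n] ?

By the ratio test, |a_{n+1}/a_n| = [(2n + 2)/(2(n+1) + 2)] · 8/5 → 8/5.
Convergence for |t + 3| · 8/5 < 1, i.e. |t + 3| < 5/8. So R = 5/8.

R = 5/8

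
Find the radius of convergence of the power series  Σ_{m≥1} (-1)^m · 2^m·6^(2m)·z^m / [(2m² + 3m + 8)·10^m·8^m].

Ratio test: |a_{m+1}/a_m| = [(2m² + 3m + 8)/(2(m+1)² + 3(m+1) + 8)] · 2·36/(10·8) → 9/10 as m → ∞.
Thus R = 1/(9/10) = 10/9.

R = 10/9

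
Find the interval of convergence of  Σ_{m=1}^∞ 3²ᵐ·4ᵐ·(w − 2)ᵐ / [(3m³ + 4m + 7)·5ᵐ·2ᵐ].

[31/18, 41/18]

Ratio test: |a_{m+1}/a_m| = [(3m³ + 4m + 7)/(3(m+1)³ + 4(m+1) + 7)] · 9·4/(5·2) → 18/5 as m → ∞.
Thus R = 1/(18/5) = 5/18.
When w = 41/18, the terms are on the order of 1/m³, so the series converges absolutely by comparison with the p-series (p = 3 > 1).
When w = 31/18, the series is dominated by a constant times Σ 1/m³, which converges (p = 3 > 1).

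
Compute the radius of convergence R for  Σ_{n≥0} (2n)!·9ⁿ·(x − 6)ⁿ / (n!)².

Ratio test: |a_{n+1}/a_n| = (2n+1)·(2n+2)/(n+1)² · 9 → 36 as n → ∞.
Convergence for |x − 6| · 36 < 1, i.e. |x − 6| < 1/36. So R = 1/36.

R = 1/36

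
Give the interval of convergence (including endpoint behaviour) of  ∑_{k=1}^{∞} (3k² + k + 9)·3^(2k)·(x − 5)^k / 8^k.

(37/9, 53/9)

The ratio of consecutive coefficients is [(3(k+1)² + (k+1) + 9)/(3k² + k + 9)] · 9/8 → 9/8.
Hence the series converges for |x − 5| < 1/(9/8) = 8/9, so the radius of convergence is 8/9.
When x = 53/9, the terms have absolute value of order k², which does not tend to 0, so the series diverges by the divergence test.
At x = 37/9: the terms have absolute value of order k², which does not tend to 0, so the series diverges by the divergence test.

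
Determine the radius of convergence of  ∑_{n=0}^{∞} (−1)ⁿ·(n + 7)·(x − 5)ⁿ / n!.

Apply the ratio test: |a_{n+1}| / |a_n| = ((n+1) + 7)/(n + 7) · 1/(n+1), which tends to 0 as n → ∞.
The ratio tends to 0 regardless of x, hence R = ∞.

R = ∞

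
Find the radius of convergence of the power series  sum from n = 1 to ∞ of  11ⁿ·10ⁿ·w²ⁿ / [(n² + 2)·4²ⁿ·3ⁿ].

R = 2√330/55

By the ratio test, |a_{n+1}/a_n| = [(n² + 2)/((n+1)² + 2)] · 11·10/(16·3) → 55/24.
Since the exponent of w increases by 2 each term, convergence requires |w|² < 24/55, hence R = 2√330/55.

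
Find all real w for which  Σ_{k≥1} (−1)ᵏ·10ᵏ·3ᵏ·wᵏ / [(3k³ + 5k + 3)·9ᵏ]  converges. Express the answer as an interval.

Ratio test: |a_{k+1}/a_k| = [(3k³ + 5k + 3)/(3(k+1)³ + 5(k+1) + 3)] · 10·3/9 → 10/3 as k → ∞.
Convergence for |w| · 10/3 < 1, i.e. |w| < 3/10. So R = 3/10.
Endpoint w = 3/10: the terms are on the order of 1/k³, so the series converges absolutely by comparison with the p-series (p = 3 > 1).
Check w = -3/10: the series is dominated by a constant times Σ 1/k³, which converges (p = 3 > 1).

[-3/10, 3/10]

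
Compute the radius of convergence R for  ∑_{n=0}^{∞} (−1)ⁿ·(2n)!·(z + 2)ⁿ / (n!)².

R = 1/4

Apply the ratio test: |a_{n+1}| / |a_n| = (2n+1)·(2n+2)/(n+1)², which tends to 4 as n → ∞.
Hence the series converges for |z + 2| < 1/(4) = 1/4, so the radius of convergence is 1/4.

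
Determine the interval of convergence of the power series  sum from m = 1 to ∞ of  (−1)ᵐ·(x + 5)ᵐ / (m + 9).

The ratio of consecutive coefficients is (m + 9)/((m+1) + 9) → 1.
Hence R = 1.
At x = -4: an alternating series whose terms decrease to 0 in absolute value, so it converges by the Leibniz criterion.
When x = -6, comparison with the harmonic series Σ 1/m shows the series diverges.

(-6, -4]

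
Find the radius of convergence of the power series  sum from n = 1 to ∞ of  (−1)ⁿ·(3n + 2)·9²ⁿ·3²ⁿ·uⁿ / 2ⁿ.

R = 2/729

By the ratio test, |a_{n+1}/a_n| = [(3(n+1) + 2)/(3n + 2)] · 81·9/2 → 729/2.
The series converges when 729/2 · |u| < 1, giving R = 2/729.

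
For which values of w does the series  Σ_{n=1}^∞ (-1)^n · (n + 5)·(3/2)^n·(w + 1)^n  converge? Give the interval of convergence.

By the ratio test, |a_{n+1}/a_n| = [((n+1) + 5)/(n + 5)] · 3/2 → 3/2.
Thus R = 1/(3/2) = 2/3.
When w = -1/3, the n-th term does not approach 0; divergence by the term test.
Check w = -5/3: the terms do not tend to 0, so the series diverges.

(-5/3, -1/3)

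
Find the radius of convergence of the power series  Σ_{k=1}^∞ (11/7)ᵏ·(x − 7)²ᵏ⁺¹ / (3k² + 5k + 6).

R = √77/11

Apply the ratio test: |a_{k+1}| / |a_k| = [(3k² + 5k + 6)/(3(k+1)² + 5(k+1) + 6)] · 11/7, which tends to 11/7 as k → ∞.
Successive powers of (x − 7) differ by 2, so the series converges when |x − 7|² · 11/7 < 1, i.e. |x − 7| < √(7/11). So R = √77/11.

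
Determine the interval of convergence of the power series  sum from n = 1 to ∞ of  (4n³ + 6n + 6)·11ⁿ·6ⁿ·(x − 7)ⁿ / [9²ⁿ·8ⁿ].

Ratio test: |a_{n+1}/a_n| = [(4(n+1)³ + 6(n+1) + 6)/(4n³ + 6n + 6)] · 11·6/(81·8) → 11/108 as n → ∞.
The series converges when 11/108 · |x − 7| < 1, giving R = 108/11.
When x = 185/11, the terms have absolute value of order n³, which does not tend to 0, so the series diverges by the divergence test.
Endpoint x = -31/11: the terms have absolute value of order n³, which does not tend to 0, so the series diverges by the divergence test.

(-31/11, 185/11)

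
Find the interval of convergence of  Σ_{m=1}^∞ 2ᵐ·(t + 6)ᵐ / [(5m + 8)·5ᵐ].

[-17/2, -7/2)

Ratio test: |a_{m+1}/a_m| = [(5m + 8)/(5(m+1) + 8)] · 2/5 → 2/5 as m → ∞.
Thus R = 1/(2/5) = 5/2.
Check t = -7/2: the terms behave like c/m; limit comparison with the harmonic series gives divergence.
At t = -17/2: the terms alternate in sign and decrease monotonically to 0 in absolute value (size ~ c/m), so the alternating series test gives convergence.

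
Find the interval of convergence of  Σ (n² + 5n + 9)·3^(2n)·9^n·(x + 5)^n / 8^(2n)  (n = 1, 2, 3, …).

(-469/81, -341/81)

By the ratio test, |a_{n+1}/a_n| = [((n+1)² + 5(n+1) + 9)/(n² + 5n + 9)] · 9·9/64 → 81/64.
Thus R = 1/(81/64) = 64/81.
When x = -341/81, the n-th term does not approach 0; divergence by the term test.
At x = -469/81: the terms have absolute value of order n², which does not tend to 0, so the series diverges by the divergence test.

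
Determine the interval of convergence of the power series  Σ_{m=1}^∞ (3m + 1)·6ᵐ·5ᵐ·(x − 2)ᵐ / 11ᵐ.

Ratio test: |a_{m+1}/a_m| = [(3(m+1) + 1)/(3m + 1)] · 6·5/11 → 30/11 as m → ∞.
Hence the series converges for |x − 2| < 1/(30/11) = 11/30, so the radius of convergence is 11/30.
At x = 71/30: the m-th term does not approach 0; divergence by the term test.
Endpoint x = 49/30: the m-th term does not approach 0; divergence by the term test.

(49/30, 71/30)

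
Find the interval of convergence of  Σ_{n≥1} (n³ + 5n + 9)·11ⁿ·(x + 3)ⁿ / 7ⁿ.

By the ratio test, |a_{n+1}/a_n| = [((n+1)³ + 5(n+1) + 9)/(n³ + 5n + 9)] · 11/7 → 11/7.
The series converges when 11/7 · |x + 3| < 1, giving R = 7/11.
Endpoint x = -26/11: the n-th term does not approach 0; divergence by the term test.
Check x = -40/11: the n-th term does not approach 0; divergence by the term test.

(-40/11, -26/11)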